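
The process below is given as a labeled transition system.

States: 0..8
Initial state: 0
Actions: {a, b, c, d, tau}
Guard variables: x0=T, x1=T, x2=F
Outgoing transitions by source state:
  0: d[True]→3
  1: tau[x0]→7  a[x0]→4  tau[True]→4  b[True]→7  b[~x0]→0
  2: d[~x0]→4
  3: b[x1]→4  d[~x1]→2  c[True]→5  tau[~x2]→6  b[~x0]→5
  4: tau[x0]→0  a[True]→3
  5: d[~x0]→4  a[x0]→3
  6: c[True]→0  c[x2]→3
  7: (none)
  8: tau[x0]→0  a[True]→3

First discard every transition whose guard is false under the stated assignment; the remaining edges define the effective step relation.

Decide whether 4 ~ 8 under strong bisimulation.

Refine partition for ~:
  P[0] = {{0,1,2,3,4,5,6,7,8}}
  P[1] = {{0},{1},{2,7},{3},{4,8},{5},{6}}
stable after 2 split(s): 7 block(s)
[4]={4,8}  [8]={4,8}

Answer: BISIMILAR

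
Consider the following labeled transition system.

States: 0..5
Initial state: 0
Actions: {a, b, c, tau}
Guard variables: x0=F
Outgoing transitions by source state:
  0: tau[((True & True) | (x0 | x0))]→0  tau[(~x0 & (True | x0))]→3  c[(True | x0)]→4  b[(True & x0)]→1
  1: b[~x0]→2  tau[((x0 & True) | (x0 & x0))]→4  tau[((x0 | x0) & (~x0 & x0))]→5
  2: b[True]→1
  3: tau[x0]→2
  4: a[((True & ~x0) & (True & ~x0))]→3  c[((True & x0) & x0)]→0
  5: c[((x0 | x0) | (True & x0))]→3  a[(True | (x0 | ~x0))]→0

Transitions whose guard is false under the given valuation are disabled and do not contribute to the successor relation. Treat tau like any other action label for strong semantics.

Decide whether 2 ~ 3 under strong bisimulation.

Answer: NOT BISIMILAR

Analysis:
Compute ~ classes (split until stable):
  round 0: {{0,1,2,3,4,5}}
  round 1: {{0},{1,2},{3},{4,5}}
  round 2: {{0},{1,2},{3},{4},{5}}
Fixed point at round 3; 5 class(es).
class of 2: {1,2}; class of 3: {3}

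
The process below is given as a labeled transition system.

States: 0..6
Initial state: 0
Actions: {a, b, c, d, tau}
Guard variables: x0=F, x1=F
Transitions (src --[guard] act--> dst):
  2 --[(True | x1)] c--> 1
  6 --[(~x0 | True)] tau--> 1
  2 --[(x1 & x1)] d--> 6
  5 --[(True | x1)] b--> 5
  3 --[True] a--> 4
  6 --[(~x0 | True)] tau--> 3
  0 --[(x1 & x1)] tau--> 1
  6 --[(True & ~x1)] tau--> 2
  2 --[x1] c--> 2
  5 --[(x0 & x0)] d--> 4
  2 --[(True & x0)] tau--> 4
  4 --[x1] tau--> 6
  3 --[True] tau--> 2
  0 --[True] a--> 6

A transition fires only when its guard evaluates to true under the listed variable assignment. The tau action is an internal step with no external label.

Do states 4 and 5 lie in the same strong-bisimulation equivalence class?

Answer: NOT BISIMILAR

Trace:
Refine partition for ~:
  π0 = {{0,1,2,3,4,5,6}}
  π1 = {{0},{1,4},{2},{3},{5},{6}}
Fixed point at round 2; 6 class(es).
class of 4: {1,4}; class of 5: {5}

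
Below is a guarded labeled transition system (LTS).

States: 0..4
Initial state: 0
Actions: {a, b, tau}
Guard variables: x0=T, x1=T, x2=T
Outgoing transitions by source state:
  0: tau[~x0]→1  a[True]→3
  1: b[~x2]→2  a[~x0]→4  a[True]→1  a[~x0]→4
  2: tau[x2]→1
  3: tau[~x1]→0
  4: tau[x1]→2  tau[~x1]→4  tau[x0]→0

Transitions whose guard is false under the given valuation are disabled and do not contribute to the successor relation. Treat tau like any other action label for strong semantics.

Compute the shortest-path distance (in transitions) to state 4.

Answer: UNREACHABLE

Trace:
Breadth-first toward 4:
  Layer 0: {0}
  Layer 1: {3}
4 never appears.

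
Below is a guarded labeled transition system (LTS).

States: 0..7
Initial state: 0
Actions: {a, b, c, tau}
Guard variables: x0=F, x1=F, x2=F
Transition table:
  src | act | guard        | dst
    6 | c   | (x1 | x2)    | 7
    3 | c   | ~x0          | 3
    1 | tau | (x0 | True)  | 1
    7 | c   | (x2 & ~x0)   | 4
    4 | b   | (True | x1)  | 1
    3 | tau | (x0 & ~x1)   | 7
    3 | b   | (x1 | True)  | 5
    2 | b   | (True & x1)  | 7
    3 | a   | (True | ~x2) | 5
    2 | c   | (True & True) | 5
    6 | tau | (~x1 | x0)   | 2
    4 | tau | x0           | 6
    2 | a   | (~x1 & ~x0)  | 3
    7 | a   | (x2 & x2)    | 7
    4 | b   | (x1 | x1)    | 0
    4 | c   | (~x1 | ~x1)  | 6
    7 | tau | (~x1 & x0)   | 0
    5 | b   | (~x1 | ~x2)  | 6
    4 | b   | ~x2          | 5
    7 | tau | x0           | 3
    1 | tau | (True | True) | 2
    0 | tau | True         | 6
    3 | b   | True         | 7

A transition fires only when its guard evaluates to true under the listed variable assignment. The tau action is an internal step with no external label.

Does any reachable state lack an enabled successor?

Answer: DEADLOCK at state 7

Working:
Reach set: {0,2,3,5,6,7}
  0: tau→6  [deg 1]
  2: a→3  c→5  [deg 2]
  3: a→5  b→5  b→7  c→3  [deg 4]
  5: b→6  [deg 1]
  6: tau→2  [deg 1]
  7: ∅  [STUCK]
witness 7: tau·tau·a·b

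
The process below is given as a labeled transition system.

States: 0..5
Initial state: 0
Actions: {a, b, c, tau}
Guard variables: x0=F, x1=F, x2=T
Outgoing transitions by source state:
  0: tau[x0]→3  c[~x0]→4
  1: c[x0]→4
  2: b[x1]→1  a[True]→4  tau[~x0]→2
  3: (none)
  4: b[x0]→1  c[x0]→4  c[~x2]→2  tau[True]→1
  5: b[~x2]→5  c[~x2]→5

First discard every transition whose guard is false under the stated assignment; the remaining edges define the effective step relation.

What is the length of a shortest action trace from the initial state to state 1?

Layered search for 1:
  depth 0: {0}
  depth 1: {4}
  depth 2: {1}
depth(1)=2, e.g. c·tau

Answer: 2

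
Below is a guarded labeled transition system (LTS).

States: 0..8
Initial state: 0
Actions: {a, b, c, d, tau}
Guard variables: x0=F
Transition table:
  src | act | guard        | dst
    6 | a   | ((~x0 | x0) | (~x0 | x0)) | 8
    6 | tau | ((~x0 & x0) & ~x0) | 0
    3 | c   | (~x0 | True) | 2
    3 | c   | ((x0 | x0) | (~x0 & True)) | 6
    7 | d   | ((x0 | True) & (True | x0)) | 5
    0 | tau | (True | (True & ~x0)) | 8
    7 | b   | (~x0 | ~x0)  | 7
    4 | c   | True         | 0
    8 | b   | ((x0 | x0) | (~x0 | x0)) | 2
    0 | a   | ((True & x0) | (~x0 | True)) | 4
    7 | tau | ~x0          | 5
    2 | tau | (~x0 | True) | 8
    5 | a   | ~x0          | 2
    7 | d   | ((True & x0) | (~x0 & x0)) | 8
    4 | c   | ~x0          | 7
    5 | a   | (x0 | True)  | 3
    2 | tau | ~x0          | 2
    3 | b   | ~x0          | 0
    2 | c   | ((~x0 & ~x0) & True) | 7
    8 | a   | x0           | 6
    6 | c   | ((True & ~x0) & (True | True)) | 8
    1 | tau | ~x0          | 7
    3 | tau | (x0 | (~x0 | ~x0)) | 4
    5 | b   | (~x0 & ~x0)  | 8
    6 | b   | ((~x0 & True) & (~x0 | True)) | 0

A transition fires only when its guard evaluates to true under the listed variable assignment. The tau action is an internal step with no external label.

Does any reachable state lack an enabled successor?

Reach set: {0,2,3,4,5,6,7,8}
  0: a→4  tau→8  [deg 2]
  2: c→7  tau→2  tau→8  [deg 3]
  3: b→0  c→2  c→6  tau→4  [deg 4]
  4: c→0  c→7  [deg 2]
  5: a→2  a→3  b→8  [deg 3]
  6: a→8  b→0  c→8  [deg 3]
  7: b→7  d→5  tau→5  [deg 3]
  8: b→2  [deg 1]

Answer: DEADLOCK-FREE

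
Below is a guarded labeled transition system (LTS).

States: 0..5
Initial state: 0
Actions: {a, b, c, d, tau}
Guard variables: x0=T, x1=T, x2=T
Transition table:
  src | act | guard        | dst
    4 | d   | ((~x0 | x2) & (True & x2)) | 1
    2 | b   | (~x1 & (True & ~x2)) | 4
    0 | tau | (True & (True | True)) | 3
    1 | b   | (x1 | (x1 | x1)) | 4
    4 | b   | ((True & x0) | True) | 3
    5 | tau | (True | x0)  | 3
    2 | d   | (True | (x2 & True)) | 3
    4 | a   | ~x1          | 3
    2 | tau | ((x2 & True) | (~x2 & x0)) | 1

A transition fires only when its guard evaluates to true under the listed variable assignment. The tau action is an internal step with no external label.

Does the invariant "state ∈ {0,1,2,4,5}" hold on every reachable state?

Answer: INVARIANT VIOLATED at state 3

Working:
Allowed set {0,1,2,4,5}
Reach set: {0,3}
  0: ok
  3: outside
counterexample path to 3: tau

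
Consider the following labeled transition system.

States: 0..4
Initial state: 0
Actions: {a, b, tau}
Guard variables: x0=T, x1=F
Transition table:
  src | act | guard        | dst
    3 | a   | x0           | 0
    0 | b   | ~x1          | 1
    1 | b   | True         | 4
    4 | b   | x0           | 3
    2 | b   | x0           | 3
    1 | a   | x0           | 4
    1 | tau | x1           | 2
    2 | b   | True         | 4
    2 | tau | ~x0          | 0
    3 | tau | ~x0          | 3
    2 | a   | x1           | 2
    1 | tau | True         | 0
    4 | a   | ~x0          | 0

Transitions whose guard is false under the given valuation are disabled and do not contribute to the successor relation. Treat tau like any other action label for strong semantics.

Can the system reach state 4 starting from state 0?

Answer: REACHABLE

Analysis:
After dropping false guards: 8 live edges.
depth 0: {0}
depth 1: {1}  cumulative {0,1}
depth 2: {4}  cumulative {0,1,4}
depth 3: {3}  cumulative {0,1,3,4}
R = {0,1,3,4}
witness 4: b·b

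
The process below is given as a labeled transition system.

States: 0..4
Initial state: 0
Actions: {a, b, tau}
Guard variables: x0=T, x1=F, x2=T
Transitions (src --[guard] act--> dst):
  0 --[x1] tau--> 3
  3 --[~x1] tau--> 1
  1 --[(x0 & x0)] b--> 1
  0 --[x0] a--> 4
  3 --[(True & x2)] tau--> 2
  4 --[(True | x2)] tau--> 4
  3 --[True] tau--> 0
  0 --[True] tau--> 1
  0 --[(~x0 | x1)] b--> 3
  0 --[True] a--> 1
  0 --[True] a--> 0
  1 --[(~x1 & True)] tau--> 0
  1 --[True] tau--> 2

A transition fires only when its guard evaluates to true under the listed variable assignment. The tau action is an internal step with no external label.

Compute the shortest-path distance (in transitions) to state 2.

Breadth-first toward 2:
  depth 0: {0}
  depth 1: {1,4}
  depth 2: {2}
first hit 2 at d=2 via a·tau

Answer: 2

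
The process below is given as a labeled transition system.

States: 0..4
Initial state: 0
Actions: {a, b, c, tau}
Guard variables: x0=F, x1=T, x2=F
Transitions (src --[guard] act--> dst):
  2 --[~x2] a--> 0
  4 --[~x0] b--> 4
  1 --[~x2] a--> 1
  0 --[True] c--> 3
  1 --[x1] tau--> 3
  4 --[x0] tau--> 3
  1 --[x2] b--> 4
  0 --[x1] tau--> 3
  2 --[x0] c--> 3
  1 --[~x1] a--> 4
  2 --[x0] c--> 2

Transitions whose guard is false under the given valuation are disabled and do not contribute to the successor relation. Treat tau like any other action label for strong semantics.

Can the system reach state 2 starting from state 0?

Guard filter leaves 6 enabled edge(s).
L0 = {0}
L1 = {3}  total {0,3}
Reach set: {0,3}

Answer: UNREACHABLE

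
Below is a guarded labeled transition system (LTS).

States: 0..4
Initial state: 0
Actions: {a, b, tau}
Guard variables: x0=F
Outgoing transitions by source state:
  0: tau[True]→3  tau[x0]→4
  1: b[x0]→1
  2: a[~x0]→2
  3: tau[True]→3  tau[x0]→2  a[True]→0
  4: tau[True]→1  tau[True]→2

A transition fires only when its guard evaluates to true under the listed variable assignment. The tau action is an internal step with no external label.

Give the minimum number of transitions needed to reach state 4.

Answer: UNREACHABLE

Analysis:
Breadth-first toward 4:
  depth 0: {0}
  depth 1: {3}
4 never appears.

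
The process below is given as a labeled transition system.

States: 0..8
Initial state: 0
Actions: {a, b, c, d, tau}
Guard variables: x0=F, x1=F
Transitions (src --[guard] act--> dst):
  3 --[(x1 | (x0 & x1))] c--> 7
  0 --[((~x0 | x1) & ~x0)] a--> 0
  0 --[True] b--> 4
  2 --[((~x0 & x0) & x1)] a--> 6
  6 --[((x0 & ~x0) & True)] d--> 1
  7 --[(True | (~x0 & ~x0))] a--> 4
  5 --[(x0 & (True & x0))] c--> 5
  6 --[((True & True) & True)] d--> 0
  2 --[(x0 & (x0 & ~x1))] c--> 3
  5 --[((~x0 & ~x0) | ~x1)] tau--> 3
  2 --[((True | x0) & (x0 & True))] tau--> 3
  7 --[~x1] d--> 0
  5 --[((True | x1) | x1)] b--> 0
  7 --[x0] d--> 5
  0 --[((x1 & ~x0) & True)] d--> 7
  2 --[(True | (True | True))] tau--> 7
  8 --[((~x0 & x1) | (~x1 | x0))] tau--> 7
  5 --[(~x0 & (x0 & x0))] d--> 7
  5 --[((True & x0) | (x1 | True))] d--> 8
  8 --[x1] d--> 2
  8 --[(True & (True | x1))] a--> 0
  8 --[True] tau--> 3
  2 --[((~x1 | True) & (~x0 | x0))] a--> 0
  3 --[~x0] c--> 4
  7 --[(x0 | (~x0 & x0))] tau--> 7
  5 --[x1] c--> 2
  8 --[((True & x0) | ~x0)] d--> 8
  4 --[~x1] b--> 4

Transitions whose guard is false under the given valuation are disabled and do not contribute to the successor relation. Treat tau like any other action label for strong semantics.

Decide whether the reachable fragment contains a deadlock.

Answer: DEADLOCK-FREE

Analysis:
Reach set: {0,4}
  0: a→0  b→4  [2 out]
  4: b→4  [1 out]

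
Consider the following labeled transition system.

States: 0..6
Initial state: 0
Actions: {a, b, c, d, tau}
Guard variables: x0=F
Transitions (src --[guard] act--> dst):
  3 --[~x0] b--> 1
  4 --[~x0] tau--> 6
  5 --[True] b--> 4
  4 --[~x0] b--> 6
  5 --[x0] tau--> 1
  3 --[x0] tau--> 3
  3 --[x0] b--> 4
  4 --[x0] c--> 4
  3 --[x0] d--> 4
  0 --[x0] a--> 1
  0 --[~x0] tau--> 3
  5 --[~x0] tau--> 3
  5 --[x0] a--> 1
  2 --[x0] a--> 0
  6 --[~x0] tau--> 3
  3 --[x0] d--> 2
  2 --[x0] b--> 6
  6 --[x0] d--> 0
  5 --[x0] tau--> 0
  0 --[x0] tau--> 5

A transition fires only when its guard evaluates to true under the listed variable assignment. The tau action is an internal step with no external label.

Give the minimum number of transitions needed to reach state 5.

BFS to 5:
  L0 = {0}
  L1 = {3}
  L2 = {1}
5 never appears.

Answer: UNREACHABLE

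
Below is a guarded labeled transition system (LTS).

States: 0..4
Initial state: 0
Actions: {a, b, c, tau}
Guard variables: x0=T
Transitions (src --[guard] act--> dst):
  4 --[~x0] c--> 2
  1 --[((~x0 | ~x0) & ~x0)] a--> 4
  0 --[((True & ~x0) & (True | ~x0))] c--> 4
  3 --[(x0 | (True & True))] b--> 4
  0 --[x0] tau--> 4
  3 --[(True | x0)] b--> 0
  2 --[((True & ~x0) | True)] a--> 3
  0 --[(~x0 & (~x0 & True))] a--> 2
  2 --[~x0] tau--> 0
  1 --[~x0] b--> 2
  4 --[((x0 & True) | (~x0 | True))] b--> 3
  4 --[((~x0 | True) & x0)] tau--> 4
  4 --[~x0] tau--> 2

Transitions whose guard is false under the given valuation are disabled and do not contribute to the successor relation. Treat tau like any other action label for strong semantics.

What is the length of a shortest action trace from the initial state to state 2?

Breadth-first toward 2:
  Layer 0: {0}
  Layer 1: {4}
  Layer 2: {3}
2 never appears.

Answer: UNREACHABLE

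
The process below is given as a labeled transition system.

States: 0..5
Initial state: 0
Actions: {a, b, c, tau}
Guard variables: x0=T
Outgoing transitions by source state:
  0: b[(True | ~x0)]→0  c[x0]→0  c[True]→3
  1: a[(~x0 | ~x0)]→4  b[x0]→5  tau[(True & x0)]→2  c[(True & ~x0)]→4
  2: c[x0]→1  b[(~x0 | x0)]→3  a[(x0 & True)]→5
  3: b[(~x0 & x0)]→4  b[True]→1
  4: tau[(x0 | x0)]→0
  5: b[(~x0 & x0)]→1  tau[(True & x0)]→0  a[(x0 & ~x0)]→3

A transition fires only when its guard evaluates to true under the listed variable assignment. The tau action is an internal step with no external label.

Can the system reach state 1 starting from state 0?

Guard filter leaves 11 enabled edge(s).
L0 = {0}
L1 = {3}  cumulative {0,3}
L2 = {1}  cumulative {0,1,3}
L3 = {2,5}  cumulative {0,1,2,3,5}
Reach set: {0,1,2,3,5}
trace reaching 1: c·b

Answer: REACHABLE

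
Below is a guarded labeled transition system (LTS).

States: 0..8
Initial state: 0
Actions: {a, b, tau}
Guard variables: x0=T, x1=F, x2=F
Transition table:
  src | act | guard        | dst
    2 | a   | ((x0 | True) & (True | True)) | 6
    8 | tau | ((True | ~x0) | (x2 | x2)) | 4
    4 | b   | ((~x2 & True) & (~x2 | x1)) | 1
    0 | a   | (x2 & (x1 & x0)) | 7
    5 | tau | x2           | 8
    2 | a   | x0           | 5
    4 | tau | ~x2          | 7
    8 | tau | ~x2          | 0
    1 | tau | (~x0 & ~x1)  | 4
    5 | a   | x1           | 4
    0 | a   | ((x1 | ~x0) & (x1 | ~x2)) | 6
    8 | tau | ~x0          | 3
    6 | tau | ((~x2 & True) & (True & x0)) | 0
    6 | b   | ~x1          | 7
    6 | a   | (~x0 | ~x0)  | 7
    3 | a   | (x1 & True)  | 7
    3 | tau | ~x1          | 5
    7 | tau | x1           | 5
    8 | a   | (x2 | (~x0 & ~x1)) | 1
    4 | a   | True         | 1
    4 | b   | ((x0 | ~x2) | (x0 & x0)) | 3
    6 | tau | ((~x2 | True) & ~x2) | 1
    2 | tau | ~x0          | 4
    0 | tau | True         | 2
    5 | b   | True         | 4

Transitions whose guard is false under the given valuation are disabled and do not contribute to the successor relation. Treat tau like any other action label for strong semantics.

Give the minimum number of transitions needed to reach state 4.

Breadth-first toward 4:
  L0 = {0}
  L1 = {2}
  L2 = {5,6}
  L3 = {1,4,7}
4 enters at depth 3; path tau·a·b

Answer: 3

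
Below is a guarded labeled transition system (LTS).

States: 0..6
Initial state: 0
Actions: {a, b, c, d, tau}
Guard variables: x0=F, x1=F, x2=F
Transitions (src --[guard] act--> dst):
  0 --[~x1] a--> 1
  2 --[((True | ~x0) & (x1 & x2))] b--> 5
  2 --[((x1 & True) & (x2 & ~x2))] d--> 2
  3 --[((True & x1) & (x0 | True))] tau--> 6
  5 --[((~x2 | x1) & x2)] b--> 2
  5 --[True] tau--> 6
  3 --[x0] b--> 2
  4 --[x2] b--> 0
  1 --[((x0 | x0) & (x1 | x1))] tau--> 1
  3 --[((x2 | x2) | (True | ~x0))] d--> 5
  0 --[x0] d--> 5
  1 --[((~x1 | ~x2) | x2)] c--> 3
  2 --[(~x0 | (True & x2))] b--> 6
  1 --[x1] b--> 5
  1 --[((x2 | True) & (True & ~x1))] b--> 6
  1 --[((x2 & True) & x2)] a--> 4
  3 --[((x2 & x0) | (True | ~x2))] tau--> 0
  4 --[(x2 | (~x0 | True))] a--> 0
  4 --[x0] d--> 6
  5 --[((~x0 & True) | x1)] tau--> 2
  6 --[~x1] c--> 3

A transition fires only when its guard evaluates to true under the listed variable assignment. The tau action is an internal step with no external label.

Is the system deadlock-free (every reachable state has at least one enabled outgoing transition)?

Answer: DEADLOCK-FREE

Trace:
R = {0,1,2,3,5,6}
  0: a→1  [1 out]
  1: b→6  c→3  [2 out]
  2: b→6  [1 out]
  3: d→5  tau→0  [2 out]
  5: tau→2  tau→6  [2 out]
  6: c→3  [1 out]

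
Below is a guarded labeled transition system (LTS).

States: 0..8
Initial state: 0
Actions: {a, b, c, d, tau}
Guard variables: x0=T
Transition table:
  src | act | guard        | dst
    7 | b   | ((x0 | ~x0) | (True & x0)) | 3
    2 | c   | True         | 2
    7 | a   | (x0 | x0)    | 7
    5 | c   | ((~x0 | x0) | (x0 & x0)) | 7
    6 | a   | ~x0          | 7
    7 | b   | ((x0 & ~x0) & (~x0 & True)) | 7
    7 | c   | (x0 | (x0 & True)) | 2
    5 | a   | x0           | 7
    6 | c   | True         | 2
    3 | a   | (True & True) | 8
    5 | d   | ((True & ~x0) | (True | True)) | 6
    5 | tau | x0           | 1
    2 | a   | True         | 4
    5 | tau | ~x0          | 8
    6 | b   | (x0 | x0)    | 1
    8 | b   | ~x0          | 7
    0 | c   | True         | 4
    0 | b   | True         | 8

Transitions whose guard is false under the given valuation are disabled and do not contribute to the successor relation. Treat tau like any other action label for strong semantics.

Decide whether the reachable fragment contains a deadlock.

Answer: DEADLOCK at state 4

Working:
R = {0,4,8}
  0: b→8  c→4  [deg 2]
  4: ∅  [STUCK]
  8: ∅  [STUCK]
witness 4: c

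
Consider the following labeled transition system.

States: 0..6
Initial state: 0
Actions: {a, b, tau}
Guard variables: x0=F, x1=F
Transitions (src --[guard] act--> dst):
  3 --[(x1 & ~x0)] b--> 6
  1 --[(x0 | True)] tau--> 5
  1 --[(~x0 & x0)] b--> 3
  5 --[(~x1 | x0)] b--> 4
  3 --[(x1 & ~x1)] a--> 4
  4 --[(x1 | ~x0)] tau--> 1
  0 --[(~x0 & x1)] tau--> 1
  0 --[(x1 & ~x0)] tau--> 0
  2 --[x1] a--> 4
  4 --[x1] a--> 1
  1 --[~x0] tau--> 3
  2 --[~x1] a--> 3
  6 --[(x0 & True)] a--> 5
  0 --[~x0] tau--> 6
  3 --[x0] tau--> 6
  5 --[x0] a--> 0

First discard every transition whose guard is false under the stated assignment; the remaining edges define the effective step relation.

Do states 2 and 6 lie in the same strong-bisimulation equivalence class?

Answer: NOT BISIMILAR

Working:
Refine partition for ~:
  round 0: {{0,1,2,3,4,5,6}}
  round 1: {{0,1,4},{2},{3,6},{5}}
  round 2: {{0},{1},{2},{3,6},{4},{5}}
Fixed point at round 3; 6 class(es).
[2]={2}  [6]={3,6}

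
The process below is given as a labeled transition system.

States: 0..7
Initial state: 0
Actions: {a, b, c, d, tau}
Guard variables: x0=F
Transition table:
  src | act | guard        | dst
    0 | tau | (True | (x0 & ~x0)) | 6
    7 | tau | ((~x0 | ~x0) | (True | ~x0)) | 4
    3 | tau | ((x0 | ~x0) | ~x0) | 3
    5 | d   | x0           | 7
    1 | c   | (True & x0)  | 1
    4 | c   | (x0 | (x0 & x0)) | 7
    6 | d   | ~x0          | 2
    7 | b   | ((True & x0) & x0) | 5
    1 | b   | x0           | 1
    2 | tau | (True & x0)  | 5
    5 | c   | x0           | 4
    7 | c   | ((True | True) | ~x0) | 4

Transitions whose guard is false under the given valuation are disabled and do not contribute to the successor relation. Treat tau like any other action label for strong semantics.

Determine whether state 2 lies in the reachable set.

After dropping false guards: 5 live edges.
Layer 0: {0}
Layer 1: {6}  cumulative {0,6}
Layer 2: {2}  cumulative {0,2,6}
Reachable = {0,2,6}
witness 2: tau·d

Answer: REACHABLE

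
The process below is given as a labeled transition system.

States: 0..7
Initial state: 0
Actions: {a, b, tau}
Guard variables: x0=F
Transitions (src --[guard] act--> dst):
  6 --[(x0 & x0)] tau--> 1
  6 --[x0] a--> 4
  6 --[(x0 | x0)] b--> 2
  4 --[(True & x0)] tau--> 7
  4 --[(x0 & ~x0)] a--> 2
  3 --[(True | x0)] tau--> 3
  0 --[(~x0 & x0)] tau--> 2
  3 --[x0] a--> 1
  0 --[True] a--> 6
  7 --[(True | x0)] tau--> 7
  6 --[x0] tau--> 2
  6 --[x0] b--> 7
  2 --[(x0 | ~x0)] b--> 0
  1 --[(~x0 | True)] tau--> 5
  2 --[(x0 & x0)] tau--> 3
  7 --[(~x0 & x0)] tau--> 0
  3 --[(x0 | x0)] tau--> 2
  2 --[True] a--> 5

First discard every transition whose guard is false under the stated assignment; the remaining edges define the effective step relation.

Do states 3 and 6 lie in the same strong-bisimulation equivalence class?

Bisimulation quotient by refinement:
  round 0: {{0,1,2,3,4,5,6,7}}
  round 1: {{0},{1,3,7},{2},{4,5,6}}
  round 2: {{0},{1},{2},{3,7},{4,5,6}}
Fixed point at round 3; 5 class(es).
3∈{3,7}, 6∈{4,5,6}

Answer: NOT BISIMILAR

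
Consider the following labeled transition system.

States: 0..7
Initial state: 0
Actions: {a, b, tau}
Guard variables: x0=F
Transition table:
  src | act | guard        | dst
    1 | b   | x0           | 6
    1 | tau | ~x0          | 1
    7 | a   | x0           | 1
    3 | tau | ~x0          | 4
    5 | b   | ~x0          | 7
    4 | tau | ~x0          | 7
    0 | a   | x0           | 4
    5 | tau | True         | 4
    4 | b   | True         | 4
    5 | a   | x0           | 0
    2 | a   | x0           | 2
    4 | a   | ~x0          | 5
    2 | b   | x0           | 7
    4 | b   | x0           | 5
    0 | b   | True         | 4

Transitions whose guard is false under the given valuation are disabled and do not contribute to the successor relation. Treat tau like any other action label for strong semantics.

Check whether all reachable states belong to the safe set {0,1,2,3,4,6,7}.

Safe = {0,1,2,3,4,6,7}
Reachable = {0,4,5,7}
  0: safe
  4: safe
  5: VIOLATES
  7: safe
counterexample path to 5: b·a

Answer: INVARIANT VIOLATED at state 5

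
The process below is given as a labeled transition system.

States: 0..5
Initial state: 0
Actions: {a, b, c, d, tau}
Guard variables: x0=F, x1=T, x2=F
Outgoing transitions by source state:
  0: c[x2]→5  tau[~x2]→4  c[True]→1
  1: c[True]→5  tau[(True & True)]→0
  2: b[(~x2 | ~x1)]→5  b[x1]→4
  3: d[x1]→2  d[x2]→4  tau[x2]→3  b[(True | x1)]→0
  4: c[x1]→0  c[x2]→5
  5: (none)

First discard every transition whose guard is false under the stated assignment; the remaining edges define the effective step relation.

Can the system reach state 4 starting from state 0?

Answer: REACHABLE

Working:
After dropping false guards: 9 live edges.
depth 0: {0}
depth 1: {1,4}  total {0,1,4}
depth 2: {5}  total {0,1,4,5}
Reach set: {0,1,4,5}
witness 4: tau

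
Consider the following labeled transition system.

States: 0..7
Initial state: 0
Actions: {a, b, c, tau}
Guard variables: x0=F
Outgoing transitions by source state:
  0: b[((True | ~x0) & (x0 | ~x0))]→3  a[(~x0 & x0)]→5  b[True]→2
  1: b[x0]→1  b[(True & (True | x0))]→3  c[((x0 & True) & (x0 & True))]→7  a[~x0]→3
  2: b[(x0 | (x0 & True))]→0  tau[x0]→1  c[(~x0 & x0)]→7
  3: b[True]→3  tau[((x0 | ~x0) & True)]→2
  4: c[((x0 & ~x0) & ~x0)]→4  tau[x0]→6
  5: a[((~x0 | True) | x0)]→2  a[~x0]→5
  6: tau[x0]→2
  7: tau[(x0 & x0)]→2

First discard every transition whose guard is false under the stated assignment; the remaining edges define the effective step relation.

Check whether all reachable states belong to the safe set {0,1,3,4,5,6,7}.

Allowed set {0,1,3,4,5,6,7}
Reach set: {0,2,3}
  0: ✓
  2: ✗ unsafe
  3: ✓
reach 2 via b — violates

Answer: INVARIANT VIOLATED at state 2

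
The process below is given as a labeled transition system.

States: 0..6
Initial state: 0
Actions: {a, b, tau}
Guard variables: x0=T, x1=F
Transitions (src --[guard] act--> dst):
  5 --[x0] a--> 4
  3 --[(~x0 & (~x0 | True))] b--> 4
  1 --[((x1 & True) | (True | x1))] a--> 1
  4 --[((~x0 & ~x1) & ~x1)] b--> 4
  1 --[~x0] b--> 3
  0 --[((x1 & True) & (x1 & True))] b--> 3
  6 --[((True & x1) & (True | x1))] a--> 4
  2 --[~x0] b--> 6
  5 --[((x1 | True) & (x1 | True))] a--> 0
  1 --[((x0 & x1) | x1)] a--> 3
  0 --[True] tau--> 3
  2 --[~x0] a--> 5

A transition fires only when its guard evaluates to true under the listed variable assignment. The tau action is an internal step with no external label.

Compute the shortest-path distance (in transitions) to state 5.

Answer: UNREACHABLE

Working:
BFS to 5:
  Layer 0: {0}
  Layer 1: {3}
5 never appears.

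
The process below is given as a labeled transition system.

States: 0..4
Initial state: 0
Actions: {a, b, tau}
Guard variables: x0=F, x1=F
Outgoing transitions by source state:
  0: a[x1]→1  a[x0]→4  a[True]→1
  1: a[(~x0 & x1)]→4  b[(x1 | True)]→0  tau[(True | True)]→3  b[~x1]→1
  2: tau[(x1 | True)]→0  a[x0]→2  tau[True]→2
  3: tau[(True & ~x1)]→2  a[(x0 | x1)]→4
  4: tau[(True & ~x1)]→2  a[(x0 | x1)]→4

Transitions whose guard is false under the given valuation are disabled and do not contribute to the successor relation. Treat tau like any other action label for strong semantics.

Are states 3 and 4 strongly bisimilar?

Compute ~ classes (split until stable):
  P[0] = {{0,1,2,3,4}}
  P[1] = {{0},{1},{2,3,4}}
  P[2] = {{0},{1},{2},{3,4}}
stable after 3 split(s): 4 block(s)
3∈{3,4}, 4∈{3,4}

Answer: BISIMILAR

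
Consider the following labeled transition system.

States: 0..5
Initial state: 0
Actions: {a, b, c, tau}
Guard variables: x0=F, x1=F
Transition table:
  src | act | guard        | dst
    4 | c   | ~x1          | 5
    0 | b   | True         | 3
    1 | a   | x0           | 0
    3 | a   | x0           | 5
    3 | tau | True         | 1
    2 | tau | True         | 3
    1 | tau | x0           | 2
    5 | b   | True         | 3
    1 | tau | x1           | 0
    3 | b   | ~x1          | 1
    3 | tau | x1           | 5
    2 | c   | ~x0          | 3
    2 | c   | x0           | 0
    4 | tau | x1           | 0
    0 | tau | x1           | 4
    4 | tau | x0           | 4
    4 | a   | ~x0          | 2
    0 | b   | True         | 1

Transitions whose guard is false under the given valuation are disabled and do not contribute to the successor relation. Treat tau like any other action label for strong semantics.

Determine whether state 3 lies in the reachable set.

Answer: REACHABLE

Trace:
After dropping false guards: 9 live edges.
Layer 0: {0}
Layer 1: {1,3}  now seen {0,1,3}
Reachable = {0,1,3}
witness 3: b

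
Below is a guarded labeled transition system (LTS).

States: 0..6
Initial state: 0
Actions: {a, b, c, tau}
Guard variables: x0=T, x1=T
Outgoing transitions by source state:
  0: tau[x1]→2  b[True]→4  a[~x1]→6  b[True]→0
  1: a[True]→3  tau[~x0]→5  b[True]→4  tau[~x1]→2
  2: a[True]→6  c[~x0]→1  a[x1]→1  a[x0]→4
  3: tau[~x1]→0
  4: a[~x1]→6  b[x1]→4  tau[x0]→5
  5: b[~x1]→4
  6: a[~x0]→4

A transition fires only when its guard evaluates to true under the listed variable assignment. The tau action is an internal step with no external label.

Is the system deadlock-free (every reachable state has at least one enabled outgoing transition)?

Reach set: {0,1,2,3,4,5,6}
  0: b→0  b→4  tau→2  [3 exit(s)]
  1: a→3  b→4  [2 exit(s)]
  2: a→1  a→4  a→6  [3 exit(s)]
  3: ∅  [STUCK]
  4: b→4  tau→5  [2 exit(s)]
  5: ∅  [STUCK]
  6: ∅  [STUCK]
Path to 3: tau·a·a

Answer: DEADLOCK at state 3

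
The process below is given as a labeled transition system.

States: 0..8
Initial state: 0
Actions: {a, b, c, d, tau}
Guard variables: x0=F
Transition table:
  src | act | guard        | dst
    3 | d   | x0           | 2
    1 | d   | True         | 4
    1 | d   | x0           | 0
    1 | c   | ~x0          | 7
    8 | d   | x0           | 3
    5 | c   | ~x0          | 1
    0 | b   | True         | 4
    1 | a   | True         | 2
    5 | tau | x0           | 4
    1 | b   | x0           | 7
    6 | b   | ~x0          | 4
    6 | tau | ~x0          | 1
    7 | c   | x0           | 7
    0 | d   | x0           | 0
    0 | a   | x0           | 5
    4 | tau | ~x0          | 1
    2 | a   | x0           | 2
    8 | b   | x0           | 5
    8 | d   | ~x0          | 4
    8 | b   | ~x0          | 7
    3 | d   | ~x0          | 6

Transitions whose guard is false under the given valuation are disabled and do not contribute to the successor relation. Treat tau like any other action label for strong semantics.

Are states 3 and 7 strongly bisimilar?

Answer: NOT BISIMILAR

Analysis:
Refine partition for ~:
  π0 = {{0,1,2,3,4,5,6,7,8}}
  π1 = {{0},{1},{2,7},{3},{4},{5},{6},{8}}
stable after 2 split(s): 8 block(s)
[3]={3}  [7]={2,7}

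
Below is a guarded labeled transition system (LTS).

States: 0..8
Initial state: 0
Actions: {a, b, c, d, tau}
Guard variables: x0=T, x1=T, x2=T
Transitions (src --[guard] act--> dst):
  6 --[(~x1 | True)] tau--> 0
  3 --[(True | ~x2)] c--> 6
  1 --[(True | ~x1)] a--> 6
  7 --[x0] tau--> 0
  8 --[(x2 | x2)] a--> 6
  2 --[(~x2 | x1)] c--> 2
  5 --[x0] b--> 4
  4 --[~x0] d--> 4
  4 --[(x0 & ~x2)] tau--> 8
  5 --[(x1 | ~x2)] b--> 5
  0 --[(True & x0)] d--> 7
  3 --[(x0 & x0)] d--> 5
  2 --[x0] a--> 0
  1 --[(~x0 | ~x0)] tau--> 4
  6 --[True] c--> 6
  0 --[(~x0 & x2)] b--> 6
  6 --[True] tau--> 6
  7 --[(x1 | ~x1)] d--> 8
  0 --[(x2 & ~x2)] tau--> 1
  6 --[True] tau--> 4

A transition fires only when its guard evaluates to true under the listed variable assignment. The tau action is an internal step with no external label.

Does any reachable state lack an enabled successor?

Answer: DEADLOCK at state 4

Analysis:
Reach set: {0,4,6,7,8}
  0: d→7  [1 out]
  4: ∅  [no exit]
  6: c→6  tau→0  tau→4  tau→6  [4 out]
  7: d→8  tau→0  [2 out]
  8: a→6  [1 out]
Path to 4: d·d·a·tau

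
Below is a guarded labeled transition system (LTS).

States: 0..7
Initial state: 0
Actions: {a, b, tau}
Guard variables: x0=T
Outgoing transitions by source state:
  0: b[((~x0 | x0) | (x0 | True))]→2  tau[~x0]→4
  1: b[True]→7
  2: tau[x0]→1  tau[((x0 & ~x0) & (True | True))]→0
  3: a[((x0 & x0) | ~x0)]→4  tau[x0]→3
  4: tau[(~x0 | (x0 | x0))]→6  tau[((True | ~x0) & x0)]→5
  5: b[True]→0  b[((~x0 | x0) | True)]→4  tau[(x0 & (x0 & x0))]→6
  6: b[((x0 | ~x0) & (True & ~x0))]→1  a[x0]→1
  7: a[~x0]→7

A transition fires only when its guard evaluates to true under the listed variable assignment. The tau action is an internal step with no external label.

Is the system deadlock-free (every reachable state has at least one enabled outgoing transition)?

Reach set: {0,1,2,7}
  0: b→2  [1 out]
  1: b→7  [1 out]
  2: tau→1  [1 out]
  7: ∅  [no exit]
trace reaching 7: b·tau·b

Answer: DEADLOCK at state 7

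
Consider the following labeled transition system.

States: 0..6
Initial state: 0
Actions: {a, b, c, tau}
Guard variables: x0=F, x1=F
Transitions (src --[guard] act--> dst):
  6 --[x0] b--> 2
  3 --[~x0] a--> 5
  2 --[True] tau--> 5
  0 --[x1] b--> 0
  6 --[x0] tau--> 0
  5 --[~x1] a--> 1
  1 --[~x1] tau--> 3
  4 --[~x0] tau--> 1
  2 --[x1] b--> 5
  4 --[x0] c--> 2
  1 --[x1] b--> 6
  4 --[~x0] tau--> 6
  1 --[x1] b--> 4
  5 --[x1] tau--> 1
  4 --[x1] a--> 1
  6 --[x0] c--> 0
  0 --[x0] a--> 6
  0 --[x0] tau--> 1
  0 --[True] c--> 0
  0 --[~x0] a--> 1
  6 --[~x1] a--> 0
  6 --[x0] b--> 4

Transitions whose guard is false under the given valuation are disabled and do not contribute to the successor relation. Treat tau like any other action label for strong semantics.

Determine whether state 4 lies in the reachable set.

After dropping false guards: 9 live edges.
depth 0: {0}
depth 1: {1}  now seen {0,1}
depth 2: {3}  now seen {0,1,3}
depth 3: {5}  now seen {0,1,3,5}
Reachable = {0,1,3,5}

Answer: UNREACHABLE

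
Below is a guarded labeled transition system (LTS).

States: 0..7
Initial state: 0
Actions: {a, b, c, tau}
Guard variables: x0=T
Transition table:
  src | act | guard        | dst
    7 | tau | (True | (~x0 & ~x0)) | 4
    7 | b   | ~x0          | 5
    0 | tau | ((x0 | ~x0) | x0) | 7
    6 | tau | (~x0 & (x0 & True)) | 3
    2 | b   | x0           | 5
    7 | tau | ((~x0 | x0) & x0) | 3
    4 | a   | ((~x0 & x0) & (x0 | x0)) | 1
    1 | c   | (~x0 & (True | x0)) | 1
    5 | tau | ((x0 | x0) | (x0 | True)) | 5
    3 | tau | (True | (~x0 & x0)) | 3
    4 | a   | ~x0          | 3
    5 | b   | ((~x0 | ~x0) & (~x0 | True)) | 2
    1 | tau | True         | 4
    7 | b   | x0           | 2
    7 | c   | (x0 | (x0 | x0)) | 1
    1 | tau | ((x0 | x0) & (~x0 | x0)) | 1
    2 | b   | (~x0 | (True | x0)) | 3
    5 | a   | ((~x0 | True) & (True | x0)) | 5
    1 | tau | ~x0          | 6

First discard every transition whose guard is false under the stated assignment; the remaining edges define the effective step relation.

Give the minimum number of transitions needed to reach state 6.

Answer: UNREACHABLE

Working:
BFS to 6:
  L0 = {0}
  L1 = {7}
  L2 = {1,2,3,4}
  L3 = {5}
6 never appears.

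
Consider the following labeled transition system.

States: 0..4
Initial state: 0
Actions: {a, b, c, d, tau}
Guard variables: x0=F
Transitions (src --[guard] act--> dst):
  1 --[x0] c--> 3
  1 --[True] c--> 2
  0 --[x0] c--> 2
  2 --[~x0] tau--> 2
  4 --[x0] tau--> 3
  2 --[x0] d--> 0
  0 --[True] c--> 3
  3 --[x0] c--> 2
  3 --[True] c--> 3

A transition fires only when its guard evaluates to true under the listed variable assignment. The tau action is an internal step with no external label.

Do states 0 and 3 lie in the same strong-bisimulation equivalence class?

Answer: BISIMILAR

Trace:
Bisimulation quotient by refinement:
  round 0: {{0,1,2,3,4}}
  round 1: {{0,1,3},{2},{4}}
  round 2: {{0,3},{1},{2},{4}}
4 equivalence class(es) (converged in 3)
0∈{0,3}, 3∈{0,3}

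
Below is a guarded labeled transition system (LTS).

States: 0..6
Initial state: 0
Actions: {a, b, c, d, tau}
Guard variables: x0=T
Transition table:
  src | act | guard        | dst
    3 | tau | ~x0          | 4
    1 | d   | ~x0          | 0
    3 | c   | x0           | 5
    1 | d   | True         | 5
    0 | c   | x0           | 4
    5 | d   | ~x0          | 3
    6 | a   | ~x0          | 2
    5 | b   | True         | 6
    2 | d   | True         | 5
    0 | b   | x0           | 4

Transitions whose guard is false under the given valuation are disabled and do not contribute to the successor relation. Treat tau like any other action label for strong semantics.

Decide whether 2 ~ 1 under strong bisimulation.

Bisimulation quotient by refinement:
  P[0] = {{0,1,2,3,4,5,6}}
  P[1] = {{0},{1,2},{3},{4,6},{5}}
stable after 2 split(s): 5 block(s)
2∈{1,2}, 1∈{1,2}

Answer: BISIMILAR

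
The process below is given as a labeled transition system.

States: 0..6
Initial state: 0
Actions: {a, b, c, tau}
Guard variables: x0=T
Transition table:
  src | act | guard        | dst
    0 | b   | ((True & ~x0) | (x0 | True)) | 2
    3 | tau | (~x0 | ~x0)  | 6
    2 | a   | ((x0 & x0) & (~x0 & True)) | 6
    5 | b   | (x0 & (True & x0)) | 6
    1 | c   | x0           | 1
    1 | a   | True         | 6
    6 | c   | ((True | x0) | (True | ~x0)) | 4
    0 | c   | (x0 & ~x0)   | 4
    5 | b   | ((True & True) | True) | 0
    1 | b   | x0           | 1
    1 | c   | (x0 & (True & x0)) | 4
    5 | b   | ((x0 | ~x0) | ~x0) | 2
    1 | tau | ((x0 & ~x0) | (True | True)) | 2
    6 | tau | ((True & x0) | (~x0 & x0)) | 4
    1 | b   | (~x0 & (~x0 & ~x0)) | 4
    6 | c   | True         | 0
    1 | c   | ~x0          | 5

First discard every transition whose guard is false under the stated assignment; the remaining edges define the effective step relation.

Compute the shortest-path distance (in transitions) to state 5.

BFS to 5:
  depth 0: {0}
  depth 1: {2}
5 never appears.

Answer: UNREACHABLE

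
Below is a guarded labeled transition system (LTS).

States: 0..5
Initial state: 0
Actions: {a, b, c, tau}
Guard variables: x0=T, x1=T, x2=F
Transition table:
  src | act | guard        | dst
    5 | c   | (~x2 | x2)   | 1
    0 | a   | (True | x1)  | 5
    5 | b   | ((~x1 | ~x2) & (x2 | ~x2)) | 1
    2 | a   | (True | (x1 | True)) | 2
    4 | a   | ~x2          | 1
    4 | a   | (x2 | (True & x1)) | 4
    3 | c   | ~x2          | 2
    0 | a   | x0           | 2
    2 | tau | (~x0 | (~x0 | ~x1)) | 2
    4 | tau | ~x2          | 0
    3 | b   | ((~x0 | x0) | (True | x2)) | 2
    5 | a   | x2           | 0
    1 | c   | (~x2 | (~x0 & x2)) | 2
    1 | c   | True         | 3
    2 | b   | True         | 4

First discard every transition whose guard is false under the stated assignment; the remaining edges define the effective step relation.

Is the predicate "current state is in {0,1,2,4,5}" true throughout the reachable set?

Answer: INVARIANT VIOLATED at state 3

Analysis:
Inv-set: {0,1,2,4,5}
Reach set: {0,1,2,3,4,5}
  0: ✓
  1: ✓
  2: ✓
  3: ✗ unsafe
  4: ✓
  5: ✓
reach 3 via a·c·c — violates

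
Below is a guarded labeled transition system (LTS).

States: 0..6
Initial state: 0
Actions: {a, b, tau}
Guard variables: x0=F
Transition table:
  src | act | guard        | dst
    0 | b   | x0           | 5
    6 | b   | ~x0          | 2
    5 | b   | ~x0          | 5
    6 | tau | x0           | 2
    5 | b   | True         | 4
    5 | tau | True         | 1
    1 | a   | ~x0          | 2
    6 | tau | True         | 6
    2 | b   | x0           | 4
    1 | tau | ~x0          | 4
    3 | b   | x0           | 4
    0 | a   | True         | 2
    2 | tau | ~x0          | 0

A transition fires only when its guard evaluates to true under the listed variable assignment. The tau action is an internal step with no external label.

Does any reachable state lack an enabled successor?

Answer: DEADLOCK-FREE

Working:
R = {0,2}
  0: a→2  [1 exit(s)]
  2: tau→0  [1 exit(s)]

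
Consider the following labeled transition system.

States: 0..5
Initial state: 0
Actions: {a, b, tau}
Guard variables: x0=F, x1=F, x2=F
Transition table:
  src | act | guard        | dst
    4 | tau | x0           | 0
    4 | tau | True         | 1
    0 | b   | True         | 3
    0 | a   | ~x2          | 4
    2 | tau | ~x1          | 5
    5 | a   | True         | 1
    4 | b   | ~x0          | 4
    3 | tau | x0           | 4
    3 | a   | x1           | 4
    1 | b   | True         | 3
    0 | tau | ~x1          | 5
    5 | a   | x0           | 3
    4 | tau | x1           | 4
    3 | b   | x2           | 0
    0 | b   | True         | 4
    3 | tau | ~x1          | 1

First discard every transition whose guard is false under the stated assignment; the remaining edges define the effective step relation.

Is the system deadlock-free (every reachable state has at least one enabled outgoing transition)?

Answer: DEADLOCK-FREE

Trace:
R = {0,1,3,4,5}
  0: a→4  b→3  b→4  tau→5  [4 exit(s)]
  1: b→3  [1 exit(s)]
  3: tau→1  [1 exit(s)]
  4: b→4  tau→1  [2 exit(s)]
  5: a→1  [1 exit(s)]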